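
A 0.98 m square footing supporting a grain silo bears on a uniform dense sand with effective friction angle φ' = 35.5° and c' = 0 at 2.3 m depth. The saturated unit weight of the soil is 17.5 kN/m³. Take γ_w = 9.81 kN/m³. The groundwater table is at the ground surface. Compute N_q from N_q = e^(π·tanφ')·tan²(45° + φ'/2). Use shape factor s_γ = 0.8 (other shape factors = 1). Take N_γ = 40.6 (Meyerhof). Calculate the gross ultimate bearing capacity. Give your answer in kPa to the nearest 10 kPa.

tan35.5° = 0.7133, so N_q = e^(π×0.7133)·tan²(62.75°) = 9.402 × 3.77 = 35.44.
Water table at ground surface, so effective unit weight γ' = 17.5 − 9.81 = 7.69 kN/m³ is used throughout; overburden q = 7.69 × 2.3 = 17.687 kPa; the same γ' applies in the ½γBN_γ term.
Surcharge term q·N_q = 17.687 × 35.443 = 626.88 kPa; self-weight term 0.5·γ·B·N_γ·s_γ = 0.5 × 7.69 × 0.98 × 40.6 × 0.8 = 122.39 kPa.
q_ult = 626.88 + 122.39 = 749.27 kPa.

q_ult ≈ 750 kPa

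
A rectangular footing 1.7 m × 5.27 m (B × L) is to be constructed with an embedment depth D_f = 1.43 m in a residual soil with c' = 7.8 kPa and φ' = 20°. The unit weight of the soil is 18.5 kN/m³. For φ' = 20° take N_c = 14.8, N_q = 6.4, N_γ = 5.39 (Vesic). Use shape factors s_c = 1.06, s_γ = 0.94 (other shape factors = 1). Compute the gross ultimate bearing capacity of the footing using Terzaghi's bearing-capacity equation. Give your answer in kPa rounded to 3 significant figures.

Overburden at base level: q = 18.5 × 1.43 = 26.455 kPa.
Cohesion term c·N_c·s_c = 7.8 × 14.8 × 1.06 = 122.37 kPa; surcharge term q·N_q = 26.455 × 6.4 = 169.31 kPa; self-weight term 0.5·γ·B·N_γ·s_γ = 0.5 × 18.5 × 1.7 × 5.39 × 0.94 = 79.672 kPa.
q_ult = 122.37 + 169.31 + 79.672 = 371.35 kPa.

q_ult ≈ 371 kPa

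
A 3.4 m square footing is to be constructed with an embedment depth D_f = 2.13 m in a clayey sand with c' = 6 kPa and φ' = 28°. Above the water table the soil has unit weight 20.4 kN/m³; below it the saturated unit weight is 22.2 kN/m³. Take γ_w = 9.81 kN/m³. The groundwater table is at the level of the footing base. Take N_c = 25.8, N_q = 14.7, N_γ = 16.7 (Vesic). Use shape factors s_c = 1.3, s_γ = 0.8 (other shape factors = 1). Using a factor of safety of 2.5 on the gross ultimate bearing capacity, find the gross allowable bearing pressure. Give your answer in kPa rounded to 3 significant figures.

Overburden at base level: q = 20.4 × 2.13 = 43.452 kPa.
Below the base the soil is submerged, so the ½γBN_γ term uses γ' = 22.2 − 9.81 = 12.39 kN/m³.
Cohesion term c·N_c·s_c = 6 × 25.8 × 1.3 = 201.24 kPa; surcharge term q·N_q = 43.452 × 14.7 = 638.74 kPa; self-weight term 0.5·γ·B·N_γ·s_γ = 0.5 × 12.39 × 3.4 × 16.7 × 0.8 = 281.4 kPa.
q_ult = 201.24 + 638.74 + 281.4 = 1121.4 kPa.
q_all = 1121.4 / 2.5 = 448.55 kPa.

q_all ≈ 449 kPa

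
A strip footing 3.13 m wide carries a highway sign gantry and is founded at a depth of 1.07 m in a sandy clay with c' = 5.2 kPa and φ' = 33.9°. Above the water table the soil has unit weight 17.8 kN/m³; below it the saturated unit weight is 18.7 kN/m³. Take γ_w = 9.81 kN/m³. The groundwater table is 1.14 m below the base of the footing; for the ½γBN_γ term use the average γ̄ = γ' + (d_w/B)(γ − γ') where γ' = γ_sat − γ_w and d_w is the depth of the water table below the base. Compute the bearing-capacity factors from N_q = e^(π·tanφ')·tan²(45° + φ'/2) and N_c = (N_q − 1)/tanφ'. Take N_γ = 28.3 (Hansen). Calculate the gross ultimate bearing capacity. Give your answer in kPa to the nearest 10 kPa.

q_ult ≈ 1310 kPa

tan33.9° = 0.672, so N_q = e^(π×0.672)·tan²(61.95°) = 8.257 × 3.522 = 29.08.
N_c = (29.08 − 1)/tan33.9° = 41.79.
q = γ·D_f = 17.8 × 1.07 = 19.046 kPa.
γ' = 8.89 kN/m³; averaging over the depth B below the base, γ̄ = γ' + (d_w/B)(γ − γ') = 12.135 kN/m³.
c·N_c = 5.2 × 41.793 = 217.32 kPa
q·N_q = 19.046 × 29.083 = 553.92 kPa
0.5·γ·B·N_γ = 0.5 × 12.135 × 3.13 × 28.3 = 537.46 kPa
q_ult = 217.32 + 553.92 + 537.46 = 1308.7 kPa.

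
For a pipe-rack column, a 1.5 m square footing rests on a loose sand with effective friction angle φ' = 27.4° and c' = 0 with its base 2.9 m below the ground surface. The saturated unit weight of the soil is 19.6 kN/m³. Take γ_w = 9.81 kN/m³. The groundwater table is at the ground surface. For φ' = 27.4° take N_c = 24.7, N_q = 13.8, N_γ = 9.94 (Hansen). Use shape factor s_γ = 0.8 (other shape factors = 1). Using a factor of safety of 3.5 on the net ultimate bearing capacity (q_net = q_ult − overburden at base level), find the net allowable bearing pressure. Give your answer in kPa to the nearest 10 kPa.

γ' = 19.6 − 9.81 = 9.79 kN/m³ (submerged throughout). q = 9.79 × 2.9 = 28.391 kPa; the same γ' applies in the ½γBN_γ term.
q·N_q = 28.391 × 13.8 = 391.8 kPa
0.5·γ·B·N_γ·s_γ = 0.5 × 9.79 × 1.5 × 9.94 × 0.8 = 58.388 kPa
q_ult = 391.8 + 58.388 = 450.18 kPa.
q_net = 450.18 − 28.391 = 421.79 kPa.
q_all(net) = 421.79 / 3.5 = 120.51 kPa.

q_all(net) ≈ 120 kPa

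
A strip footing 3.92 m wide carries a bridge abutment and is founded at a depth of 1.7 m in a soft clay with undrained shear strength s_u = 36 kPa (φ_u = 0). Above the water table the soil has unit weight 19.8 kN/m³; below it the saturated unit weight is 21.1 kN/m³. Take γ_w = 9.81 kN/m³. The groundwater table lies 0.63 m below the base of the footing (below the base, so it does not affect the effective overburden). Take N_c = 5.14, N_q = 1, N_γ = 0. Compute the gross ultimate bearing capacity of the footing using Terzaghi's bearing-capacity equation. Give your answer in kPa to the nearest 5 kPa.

q = γ·D_f = 19.8 × 1.7 = 33.66 kPa.
c·N_c = 36 × 5.14 = 185.04 kPa
q·N_q = 33.66 × 1 = 33.66 kPa
q_ult = 185.04 + 33.66 = 218.7 kPa.

q_ult ≈ 220 kPa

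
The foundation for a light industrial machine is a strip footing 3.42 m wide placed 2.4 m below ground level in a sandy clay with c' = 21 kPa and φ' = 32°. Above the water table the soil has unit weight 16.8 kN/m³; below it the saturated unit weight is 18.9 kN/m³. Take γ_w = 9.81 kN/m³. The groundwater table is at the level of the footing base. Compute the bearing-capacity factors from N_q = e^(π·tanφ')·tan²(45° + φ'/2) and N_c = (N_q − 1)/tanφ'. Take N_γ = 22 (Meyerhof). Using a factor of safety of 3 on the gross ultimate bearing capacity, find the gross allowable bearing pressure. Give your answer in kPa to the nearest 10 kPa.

N_q = e^(π·tan32°)·tan²(61°) = 23.18; N_c = (N_q − 1)/tanφ' = 35.49.
Effective surcharge at the founding depth q = γ·D_f = 16.8 × 2.4 = 40.32 kPa.
The water table coincides with the base, so in the self-weight term γ → γ' = 9.09 kN/m³.
q_ult = c·N_c + q·N_q + 0.5·γ·B·N_γ
     = 21 × 35.49 + 40.32 × 23.177 + 0.5 × 9.09 × 3.42 × 22
     = 745.3 + 934.49 + 341.97 = 2021.7 kPa.
q_all = 2021.7 / 3 = 673.92 kPa.

q_all ≈ 670 kPa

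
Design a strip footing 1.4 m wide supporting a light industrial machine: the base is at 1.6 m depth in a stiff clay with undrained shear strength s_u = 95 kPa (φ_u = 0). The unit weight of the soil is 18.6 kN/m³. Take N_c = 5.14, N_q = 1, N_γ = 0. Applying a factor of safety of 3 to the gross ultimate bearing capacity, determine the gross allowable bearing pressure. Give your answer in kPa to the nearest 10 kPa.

q = γ·D_f = 18.6 × 1.6 = 29.76 kPa.
c·N_c = 95 × 5.14 = 488.3 kPa
q·N_q = 29.76 × 1 = 29.76 kPa
q_ult = 488.3 + 29.76 = 518.06 kPa.
q_all = q_ult / FS = 518.06 / 3 = 172.69 kPa.

q_all ≈ 170 kPa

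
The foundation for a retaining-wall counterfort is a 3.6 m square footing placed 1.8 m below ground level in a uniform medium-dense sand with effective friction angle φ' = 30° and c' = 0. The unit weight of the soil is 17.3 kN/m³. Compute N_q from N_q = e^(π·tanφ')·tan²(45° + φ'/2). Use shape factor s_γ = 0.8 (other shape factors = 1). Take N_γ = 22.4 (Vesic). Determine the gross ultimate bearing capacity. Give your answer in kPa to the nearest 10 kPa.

tan30° = 0.5774, so N_q = e^(π×0.5774)·tan²(60°) = 6.134 × 3.0 = 18.4.
Effective surcharge at the founding depth q = γ·D_f = 17.3 × 1.8 = 31.14 kPa.
q_ult = q·N_q + 0.5·γ·B·N_γ·s_γ
     = 31.14 × 18.401 + 0.5 × 17.3 × 3.6 × 22.4 × 0.8
     = 573.01 + 558.03 = 1131 kPa.

q_ult ≈ 1130 kPa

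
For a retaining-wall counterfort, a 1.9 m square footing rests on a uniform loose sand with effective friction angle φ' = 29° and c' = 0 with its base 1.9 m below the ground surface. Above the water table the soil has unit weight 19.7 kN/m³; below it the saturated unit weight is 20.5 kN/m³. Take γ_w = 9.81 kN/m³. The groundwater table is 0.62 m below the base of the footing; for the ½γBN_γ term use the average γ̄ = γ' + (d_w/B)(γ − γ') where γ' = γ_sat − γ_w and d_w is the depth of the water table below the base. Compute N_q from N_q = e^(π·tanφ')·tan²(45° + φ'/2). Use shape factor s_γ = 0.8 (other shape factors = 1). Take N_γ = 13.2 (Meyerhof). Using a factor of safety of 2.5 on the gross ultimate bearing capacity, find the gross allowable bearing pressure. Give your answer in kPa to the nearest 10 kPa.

q_all ≈ 300 kPa

N_q = e^(π·tan29°)·tan²(59.5°) = 16.44.
Overburden at base level: q = 19.7 × 1.9 = 37.43 kPa.
The water table is 0.62 m below the base (< B = 1.9 m), so the ½γBN_γ term uses γ̄ = γ' + (d_w/B)(γ − γ') = 10.69 + (0.62/1.9)(19.7 − 10.69) = 13.63 kN/m³.
Surcharge term q·N_q = 37.43 × 16.443 = 615.47 kPa; self-weight term 0.5·γ·B·N_γ·s_γ = 0.5 × 13.63 × 1.9 × 13.2 × 0.8 = 136.74 kPa.
q_ult = 615.47 + 136.74 = 752.21 kPa.
q_all = 752.21 / 2.5 = 300.88 kPa.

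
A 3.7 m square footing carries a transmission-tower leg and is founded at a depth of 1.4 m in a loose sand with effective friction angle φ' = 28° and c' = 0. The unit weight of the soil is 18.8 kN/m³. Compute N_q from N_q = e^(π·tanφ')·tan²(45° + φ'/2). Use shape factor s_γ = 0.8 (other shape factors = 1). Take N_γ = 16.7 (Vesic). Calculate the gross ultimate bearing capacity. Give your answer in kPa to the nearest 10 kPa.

q_ult ≈ 850 kPa

tan28° = 0.5317, so N_q = e^(π×0.5317)·tan²(59°) = 5.314 × 2.77 = 14.72.
Effective surcharge at the founding depth q = γ·D_f = 18.8 × 1.4 = 26.32 kPa.
q_ult = q·N_q + 0.5·γ·B·N_γ·s_γ
     = 26.32 × 14.72 + 0.5 × 18.8 × 3.7 × 16.7 × 0.8
     = 387.43 + 464.66 = 852.09 kPa.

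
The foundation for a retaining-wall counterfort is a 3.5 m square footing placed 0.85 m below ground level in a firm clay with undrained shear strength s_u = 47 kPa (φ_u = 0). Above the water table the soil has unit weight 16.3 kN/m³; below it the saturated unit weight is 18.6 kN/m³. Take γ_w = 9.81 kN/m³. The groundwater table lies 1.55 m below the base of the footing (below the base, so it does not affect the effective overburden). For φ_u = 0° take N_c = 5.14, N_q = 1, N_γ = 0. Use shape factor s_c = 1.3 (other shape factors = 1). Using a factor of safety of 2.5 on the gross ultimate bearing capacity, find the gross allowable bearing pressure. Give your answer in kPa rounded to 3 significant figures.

q_all ≈ 131 kPa

q = γ·D_f = 16.3 × 0.85 = 13.855 kPa.
c·N_c·s_c = 47 × 5.14 × 1.3 = 314.05 kPa
q·N_q = 13.855 × 1 = 13.855 kPa
q_ult = 314.05 + 13.855 = 327.91 kPa.
q_all = 327.91 / 2.5 = 131.16 kPa.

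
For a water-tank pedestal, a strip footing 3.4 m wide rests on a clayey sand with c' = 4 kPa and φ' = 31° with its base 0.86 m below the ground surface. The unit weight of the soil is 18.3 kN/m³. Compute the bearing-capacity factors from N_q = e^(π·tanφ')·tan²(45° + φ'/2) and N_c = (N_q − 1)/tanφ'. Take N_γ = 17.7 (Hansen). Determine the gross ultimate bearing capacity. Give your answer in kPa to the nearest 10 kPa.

q_ult ≈ 1010 kPa

tan31° = 0.6009, so N_q = e^(π×0.6009)·tan²(60.5°) = 6.604 × 3.124 = 20.63.
N_c = (20.63 − 1)/tan31° = 32.67.
Effective surcharge at the founding depth q = γ·D_f = 18.3 × 0.86 = 15.738 kPa.
q_ult = c·N_c + q·N_q + 0.5·γ·B·N_γ
     = 4 × 32.671 + 15.738 × 20.631 + 0.5 × 18.3 × 3.4 × 17.7
     = 130.68 + 324.69 + 550.65 = 1006 kPa.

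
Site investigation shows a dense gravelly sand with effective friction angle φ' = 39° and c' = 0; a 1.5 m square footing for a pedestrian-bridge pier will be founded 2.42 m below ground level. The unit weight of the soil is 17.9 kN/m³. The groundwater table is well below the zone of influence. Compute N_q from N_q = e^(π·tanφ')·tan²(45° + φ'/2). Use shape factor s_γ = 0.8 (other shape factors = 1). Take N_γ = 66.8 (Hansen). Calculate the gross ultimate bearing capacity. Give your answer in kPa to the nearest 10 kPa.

q_ult ≈ 3140 kPa

tan39° = 0.8098, so N_q = e^(π×0.8098)·tan²(64.5°) = 12.731 × 4.395 = 55.96.
Effective surcharge at the founding depth q = γ·D_f = 17.9 × 2.42 = 43.318 kPa.
q_ult = q·N_q + 0.5·γ·B·N_γ·s_γ
     = 43.318 × 55.957 + 0.5 × 17.9 × 1.5 × 66.8 × 0.8
     = 2424 + 717.43 = 3141.4 kPa.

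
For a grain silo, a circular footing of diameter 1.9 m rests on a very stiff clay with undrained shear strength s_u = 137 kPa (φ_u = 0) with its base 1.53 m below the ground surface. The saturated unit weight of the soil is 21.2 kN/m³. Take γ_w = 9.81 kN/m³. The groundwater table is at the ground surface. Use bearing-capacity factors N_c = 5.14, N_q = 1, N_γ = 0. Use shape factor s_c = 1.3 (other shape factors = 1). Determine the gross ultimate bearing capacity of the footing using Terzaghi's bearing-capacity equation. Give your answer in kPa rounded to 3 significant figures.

With the water table at the surface the whole profile is submerged: γ' = 21.2 − 9.81 = 11.39 kN/m³, so q = γ'·D_f = 17.427 kPa.
q_ult = c·N_c·s_c + q·N_q
     = 137 × 5.14 × 1.3 + 17.427 × 1
     = 915.43 + 17.427 = 932.86 kPa.

q_ult ≈ 933 kPa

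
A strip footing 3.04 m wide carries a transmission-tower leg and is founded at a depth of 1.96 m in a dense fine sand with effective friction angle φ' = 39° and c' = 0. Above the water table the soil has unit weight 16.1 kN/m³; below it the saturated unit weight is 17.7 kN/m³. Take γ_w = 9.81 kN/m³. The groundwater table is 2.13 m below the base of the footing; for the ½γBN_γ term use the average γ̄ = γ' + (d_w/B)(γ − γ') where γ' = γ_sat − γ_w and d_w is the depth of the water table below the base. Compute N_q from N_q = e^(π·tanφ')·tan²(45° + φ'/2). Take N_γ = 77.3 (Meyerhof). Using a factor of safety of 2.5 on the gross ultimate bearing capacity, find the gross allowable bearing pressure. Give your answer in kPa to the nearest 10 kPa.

q_all ≈ 1350 kPa

N_q = e^(π·tan39°)·tan²(64.5°) = 55.96.
q = γ·D_f = 16.1 × 1.96 = 31.556 kPa.
γ' = 7.89 kN/m³; averaging over the depth B below the base, γ̄ = γ' + (d_w/B)(γ − γ') = 13.642 kN/m³.
q·N_q = 31.556 × 55.957 = 1765.8 kPa
0.5·γ·B·N_γ = 0.5 × 13.642 × 3.04 × 77.3 = 1602.9 kPa
q_ult = 1765.8 + 1602.9 = 3368.7 kPa.
q_all = 3368.7 / 2.5 = 1347.5 kPa.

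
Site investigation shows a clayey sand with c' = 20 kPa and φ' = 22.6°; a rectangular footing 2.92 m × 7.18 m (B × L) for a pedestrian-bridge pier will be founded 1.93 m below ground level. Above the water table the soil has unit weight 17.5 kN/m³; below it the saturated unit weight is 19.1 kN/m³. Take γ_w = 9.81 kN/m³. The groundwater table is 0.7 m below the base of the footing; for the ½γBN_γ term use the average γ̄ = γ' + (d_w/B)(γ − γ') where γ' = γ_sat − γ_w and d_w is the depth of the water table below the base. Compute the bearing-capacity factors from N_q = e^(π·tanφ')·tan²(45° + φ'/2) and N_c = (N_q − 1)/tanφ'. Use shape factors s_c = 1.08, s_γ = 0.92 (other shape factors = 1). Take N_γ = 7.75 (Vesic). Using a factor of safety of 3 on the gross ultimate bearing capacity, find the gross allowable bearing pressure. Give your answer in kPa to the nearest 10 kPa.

q_all ≈ 260 kPa

N_q = e^(π·tan22.6°)·tan²(56.3°) = 8.31; N_c = (N_q − 1)/tanφ' = 17.57.
q = γ·D_f = 17.5 × 1.93 = 33.775 kPa.
γ' = 9.29 kN/m³; averaging over the depth B below the base, γ̄ = γ' + (d_w/B)(γ − γ') = 11.258 kN/m³.
c·N_c·s_c = 20 × 17.57 × 1.08 = 379.51 kPa
q·N_q = 33.775 × 8.3136 = 280.79 kPa
0.5·γ·B·N_γ·s_γ = 0.5 × 11.258 × 2.92 × 7.75 × 0.92 = 117.2 kPa
q_ult = 379.51 + 280.79 + 117.2 = 777.5 kPa.
q_all = 777.5 / 3 = 259.17 kPa.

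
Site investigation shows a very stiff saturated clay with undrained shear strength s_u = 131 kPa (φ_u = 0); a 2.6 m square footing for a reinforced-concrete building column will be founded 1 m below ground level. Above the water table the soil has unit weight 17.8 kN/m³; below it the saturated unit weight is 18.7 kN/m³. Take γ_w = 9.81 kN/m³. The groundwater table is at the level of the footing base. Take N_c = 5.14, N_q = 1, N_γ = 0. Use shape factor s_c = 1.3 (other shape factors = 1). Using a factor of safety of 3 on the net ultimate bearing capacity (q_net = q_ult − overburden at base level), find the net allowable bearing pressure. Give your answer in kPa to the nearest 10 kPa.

q_all(net) ≈ 290 kPa

Overburden at base level: q = 17.8 × 1 = 17.8 kPa.
Cohesion term c·N_c·s_c = 131 × 5.14 × 1.3 = 875.34 kPa; surcharge term q·N_q = 17.8 × 1 = 17.8 kPa.
q_ult = 875.34 + 17.8 = 893.14 kPa.
q_net = 893.14 − 17.8 = 875.34 kPa.
q_all(net) = 875.34 / 3 = 291.78 kPa.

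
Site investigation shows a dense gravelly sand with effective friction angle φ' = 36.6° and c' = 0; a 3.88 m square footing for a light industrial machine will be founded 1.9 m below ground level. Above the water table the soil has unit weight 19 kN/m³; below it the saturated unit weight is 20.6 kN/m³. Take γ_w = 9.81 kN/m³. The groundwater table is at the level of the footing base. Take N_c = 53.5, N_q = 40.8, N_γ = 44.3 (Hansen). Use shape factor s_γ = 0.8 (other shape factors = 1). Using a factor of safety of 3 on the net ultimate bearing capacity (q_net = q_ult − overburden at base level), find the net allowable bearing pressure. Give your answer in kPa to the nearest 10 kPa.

q_all(net) ≈ 730 kPa

Overburden at base level: q = 19 × 1.9 = 36.1 kPa.
Below the base the soil is submerged, so the ½γBN_γ term uses γ' = 20.6 − 9.81 = 10.79 kN/m³.
Surcharge term q·N_q = 36.1 × 40.8 = 1472.9 kPa; self-weight term 0.5·γ·B·N_γ·s_γ = 0.5 × 10.79 × 3.88 × 44.3 × 0.8 = 741.85 kPa.
q_ult = 1472.9 + 741.85 = 2214.7 kPa.
q_net = 2214.7 − 36.1 = 2178.6 kPa.
q_all(net) = 2178.6 / 3 = 726.21 kPa.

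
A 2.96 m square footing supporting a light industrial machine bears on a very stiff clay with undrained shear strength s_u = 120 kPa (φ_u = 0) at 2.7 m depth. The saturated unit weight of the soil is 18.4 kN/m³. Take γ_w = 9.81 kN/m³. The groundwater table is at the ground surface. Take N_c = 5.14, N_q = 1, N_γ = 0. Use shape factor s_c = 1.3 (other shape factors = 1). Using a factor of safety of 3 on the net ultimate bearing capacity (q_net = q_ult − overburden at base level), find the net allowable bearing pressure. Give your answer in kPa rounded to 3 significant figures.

With the water table at the surface the whole profile is submerged: γ' = 18.4 − 9.81 = 8.59 kN/m³, so q = γ'·D_f = 23.193 kPa.
q_ult = c·N_c·s_c + q·N_q
     = 120 × 5.14 × 1.3 + 23.193 × 1
     = 801.84 + 23.193 = 825.03 kPa.
q_net = 825.03 − 23.193 = 801.84 kPa.
q_all(net) = 801.84 / 3 = 267.28 kPa.

q_all(net) ≈ 267 kPa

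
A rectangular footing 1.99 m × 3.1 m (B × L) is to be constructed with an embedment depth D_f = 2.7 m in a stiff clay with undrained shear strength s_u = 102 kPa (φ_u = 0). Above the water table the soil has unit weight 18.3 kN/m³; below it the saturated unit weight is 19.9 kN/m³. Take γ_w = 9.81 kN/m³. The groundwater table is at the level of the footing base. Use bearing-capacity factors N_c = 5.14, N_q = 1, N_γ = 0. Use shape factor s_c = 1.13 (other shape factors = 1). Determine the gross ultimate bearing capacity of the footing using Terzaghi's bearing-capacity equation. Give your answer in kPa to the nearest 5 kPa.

q_ult ≈ 640 kPa

q = γ·D_f = 18.3 × 2.7 = 49.41 kPa.
c·N_c·s_c = 102 × 5.14 × 1.13 = 592.44 kPa
q·N_q = 49.41 × 1 = 49.41 kPa
q_ult = 592.44 + 49.41 = 641.85 kPa.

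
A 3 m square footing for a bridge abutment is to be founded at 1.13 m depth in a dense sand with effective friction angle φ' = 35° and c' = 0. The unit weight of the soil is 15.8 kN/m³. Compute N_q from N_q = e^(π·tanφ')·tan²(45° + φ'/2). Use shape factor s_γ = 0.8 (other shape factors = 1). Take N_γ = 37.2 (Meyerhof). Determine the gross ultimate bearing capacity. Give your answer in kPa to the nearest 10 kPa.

q_ult ≈ 1300 kPa

tan35° = 0.7002, so N_q = e^(π×0.7002)·tan²(62.5°) = 9.023 × 3.69 = 33.3.
Overburden at base level: q = 15.8 × 1.13 = 17.854 kPa.
Surcharge term q·N_q = 17.854 × 33.296 = 594.47 kPa; self-weight term 0.5·γ·B·N_γ·s_γ = 0.5 × 15.8 × 3 × 37.2 × 0.8 = 705.31 kPa.
q_ult = 594.47 + 705.31 = 1299.8 kPa.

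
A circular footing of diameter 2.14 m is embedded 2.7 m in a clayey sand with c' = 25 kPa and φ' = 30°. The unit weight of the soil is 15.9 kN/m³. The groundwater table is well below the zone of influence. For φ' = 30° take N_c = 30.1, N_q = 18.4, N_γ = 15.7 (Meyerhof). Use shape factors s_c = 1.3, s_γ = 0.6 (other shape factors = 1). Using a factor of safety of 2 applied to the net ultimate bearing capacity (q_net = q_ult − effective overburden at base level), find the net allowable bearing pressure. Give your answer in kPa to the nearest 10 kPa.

q = γ·D_f = 15.9 × 2.7 = 42.93 kPa.
c·N_c·s_c = 25 × 30.1 × 1.3 = 978.25 kPa
q·N_q = 42.93 × 18.4 = 789.91 kPa
0.5·γ·B·N_γ·s_γ = 0.5 × 15.9 × 2.14 × 15.7 × 0.6 = 160.26 kPa
q_ult = 978.25 + 789.91 + 160.26 = 1928.4 kPa.
Net ultimate: q_net = 1928.4 − 42.93 = 1885.5 kPa.
q_all(net) = 1885.5 / 2 = 942.75 kPa.

q_all(net) ≈ 940 kPa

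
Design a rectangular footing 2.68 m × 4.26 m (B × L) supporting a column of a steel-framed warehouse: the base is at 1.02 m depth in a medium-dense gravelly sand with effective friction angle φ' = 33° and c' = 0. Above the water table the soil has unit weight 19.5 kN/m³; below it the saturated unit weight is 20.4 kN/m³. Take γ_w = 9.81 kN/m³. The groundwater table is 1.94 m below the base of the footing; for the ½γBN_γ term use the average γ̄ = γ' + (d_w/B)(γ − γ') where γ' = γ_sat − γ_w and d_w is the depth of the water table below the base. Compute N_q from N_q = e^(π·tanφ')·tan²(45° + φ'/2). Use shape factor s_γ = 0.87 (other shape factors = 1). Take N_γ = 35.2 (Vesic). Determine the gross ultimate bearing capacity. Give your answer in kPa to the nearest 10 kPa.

q_ult ≈ 1220 kPa

tan33° = 0.6494, so N_q = e^(π×0.6494)·tan²(61.5°) = 7.692 × 3.392 = 26.09.
Overburden at base level: q = 19.5 × 1.02 = 19.89 kPa.
The water table is 1.94 m below the base (< B = 2.68 m), so the ½γBN_γ term uses γ̄ = γ' + (d_w/B)(γ − γ') = 10.59 + (1.94/2.68)(19.5 − 10.59) = 17.04 kN/m³.
Surcharge term q·N_q = 19.89 × 26.092 = 518.97 kPa; self-weight term 0.5·γ·B·N_γ·s_γ = 0.5 × 17.04 × 2.68 × 35.2 × 0.87 = 699.25 kPa.
q_ult = 518.97 + 699.25 = 1218.2 kPa.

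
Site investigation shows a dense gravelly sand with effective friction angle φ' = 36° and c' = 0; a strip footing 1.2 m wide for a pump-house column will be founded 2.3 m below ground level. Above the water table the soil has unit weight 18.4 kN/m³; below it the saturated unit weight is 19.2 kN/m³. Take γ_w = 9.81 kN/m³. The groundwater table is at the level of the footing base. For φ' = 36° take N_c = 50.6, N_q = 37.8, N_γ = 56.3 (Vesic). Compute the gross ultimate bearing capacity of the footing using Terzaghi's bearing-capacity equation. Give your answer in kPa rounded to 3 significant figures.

q_ult ≈ 1920 kPa

q = γ·D_f = 18.4 × 2.3 = 42.32 kPa.
For the ½γBN_γ term take γ' = 19.2 − 9.81 = 9.39 kN/m³ (soil below base is submerged).
q·N_q = 42.32 × 37.8 = 1599.7 kPa
0.5·γ·B·N_γ = 0.5 × 9.39 × 1.2 × 56.3 = 317.19 kPa
q_ult = 1599.7 + 317.19 = 1916.9 kPa.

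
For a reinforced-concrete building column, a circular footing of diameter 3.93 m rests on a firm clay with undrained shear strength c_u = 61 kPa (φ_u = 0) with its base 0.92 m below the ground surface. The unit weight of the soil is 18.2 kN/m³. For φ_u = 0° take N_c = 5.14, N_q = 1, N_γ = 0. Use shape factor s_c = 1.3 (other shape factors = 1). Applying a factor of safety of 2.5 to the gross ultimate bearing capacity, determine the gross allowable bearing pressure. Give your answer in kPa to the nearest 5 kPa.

Overburden at base level: q = 18.2 × 0.92 = 16.744 kPa.
Cohesion term c·N_c·s_c = 61 × 5.14 × 1.3 = 407.6 kPa; surcharge term q·N_q = 16.744 × 1 = 16.744 kPa.
q_ult = 407.6 + 16.744 = 424.35 kPa.
q_all = q_ult / FS = 424.35 / 2.5 = 169.74 kPa.

q_all ≈ 170 kPa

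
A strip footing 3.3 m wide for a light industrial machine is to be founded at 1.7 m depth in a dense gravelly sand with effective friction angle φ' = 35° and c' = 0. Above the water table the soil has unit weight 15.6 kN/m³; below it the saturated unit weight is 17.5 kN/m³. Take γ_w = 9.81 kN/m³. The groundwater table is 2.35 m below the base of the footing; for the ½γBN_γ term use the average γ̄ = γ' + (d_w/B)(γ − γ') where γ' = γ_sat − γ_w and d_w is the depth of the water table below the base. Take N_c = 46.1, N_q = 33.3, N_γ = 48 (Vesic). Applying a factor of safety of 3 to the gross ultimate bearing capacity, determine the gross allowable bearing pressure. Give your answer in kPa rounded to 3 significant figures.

Effective surcharge at the founding depth q = γ·D_f = 15.6 × 1.7 = 26.52 kPa.
With d_w = 2.35 m < B, γ̄ = 7.69 + (2.35/3.3) × (15.6 − 7.69) = 13.323 kN/m³.
q_ult = q·N_q + 0.5·γ·B·N_γ
     = 26.52 × 33.3 + 0.5 × 13.323 × 3.3 × 48
     = 883.12 + 1055.2 = 1938.3 kPa.
q_all = q_ult / FS = 1938.3 / 3 = 646.1 kPa.

q_all ≈ 646 kPa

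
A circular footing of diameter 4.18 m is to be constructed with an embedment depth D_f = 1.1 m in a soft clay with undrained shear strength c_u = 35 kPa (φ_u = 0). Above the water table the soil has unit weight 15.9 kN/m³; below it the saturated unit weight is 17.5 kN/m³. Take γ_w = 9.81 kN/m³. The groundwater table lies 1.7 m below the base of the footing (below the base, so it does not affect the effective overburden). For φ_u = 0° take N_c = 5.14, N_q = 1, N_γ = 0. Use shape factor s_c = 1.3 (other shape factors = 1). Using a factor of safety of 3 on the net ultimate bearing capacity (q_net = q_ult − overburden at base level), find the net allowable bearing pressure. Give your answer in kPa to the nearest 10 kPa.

q_all(net) ≈ 80 kPa

Overburden at base level: q = 15.9 × 1.1 = 17.49 kPa.
Cohesion term c·N_c·s_c = 35 × 5.14 × 1.3 = 233.87 kPa; surcharge term q·N_q = 17.49 × 1 = 17.49 kPa.
q_ult = 233.87 + 17.49 = 251.36 kPa.
q_net = 251.36 − 17.49 = 233.87 kPa.
q_all(net) = 233.87 / 3 = 77.957 kPa.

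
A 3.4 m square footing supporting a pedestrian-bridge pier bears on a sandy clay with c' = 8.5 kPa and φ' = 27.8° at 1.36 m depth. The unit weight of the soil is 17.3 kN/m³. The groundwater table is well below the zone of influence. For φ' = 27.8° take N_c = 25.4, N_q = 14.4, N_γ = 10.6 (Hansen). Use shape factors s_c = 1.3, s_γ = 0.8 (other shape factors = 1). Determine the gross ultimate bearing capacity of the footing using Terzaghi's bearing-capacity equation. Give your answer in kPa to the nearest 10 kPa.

q_ult ≈ 870 kPa

Overburden at base level: q = 17.3 × 1.36 = 23.528 kPa.
Cohesion term c·N_c·s_c = 8.5 × 25.4 × 1.3 = 280.67 kPa; surcharge term q·N_q = 23.528 × 14.4 = 338.8 kPa; self-weight term 0.5·γ·B·N_γ·s_γ = 0.5 × 17.3 × 3.4 × 10.6 × 0.8 = 249.4 kPa.
q_ult = 280.67 + 338.8 + 249.4 = 868.87 kPa.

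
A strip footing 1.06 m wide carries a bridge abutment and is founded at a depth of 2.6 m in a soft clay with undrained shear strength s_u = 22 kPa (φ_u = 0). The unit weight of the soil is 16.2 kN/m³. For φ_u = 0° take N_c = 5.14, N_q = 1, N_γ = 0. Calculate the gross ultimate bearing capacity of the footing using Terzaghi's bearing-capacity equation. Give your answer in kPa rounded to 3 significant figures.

q_ult ≈ 155 kPa

q = γ·D_f = 16.2 × 2.6 = 42.12 kPa.
c·N_c = 22 × 5.14 = 113.08 kPa
q·N_q = 42.12 × 1 = 42.12 kPa
q_ult = 113.08 + 42.12 = 155.2 kPa.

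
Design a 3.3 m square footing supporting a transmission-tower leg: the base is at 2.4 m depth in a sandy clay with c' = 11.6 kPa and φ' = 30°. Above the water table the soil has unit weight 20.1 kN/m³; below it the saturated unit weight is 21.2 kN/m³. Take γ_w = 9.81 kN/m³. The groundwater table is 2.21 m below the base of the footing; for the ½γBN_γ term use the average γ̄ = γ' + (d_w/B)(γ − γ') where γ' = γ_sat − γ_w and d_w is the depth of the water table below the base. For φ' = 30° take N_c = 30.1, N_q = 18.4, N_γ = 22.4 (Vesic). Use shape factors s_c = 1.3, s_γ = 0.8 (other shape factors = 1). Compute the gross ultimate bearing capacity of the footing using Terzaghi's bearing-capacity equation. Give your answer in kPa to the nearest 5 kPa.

q_ult ≈ 1850 kPa

q = γ·D_f = 20.1 × 2.4 = 48.24 kPa.
γ' = 11.39 kN/m³; averaging over the depth B below the base, γ̄ = γ' + (d_w/B)(γ − γ') = 17.223 kN/m³.
c·N_c·s_c = 11.6 × 30.1 × 1.3 = 453.91 kPa
q·N_q = 48.24 × 18.4 = 887.62 kPa
0.5·γ·B·N_γ·s_γ = 0.5 × 17.223 × 3.3 × 22.4 × 0.8 = 509.25 kPa
q_ult = 453.91 + 887.62 + 509.25 = 1850.8 kPa.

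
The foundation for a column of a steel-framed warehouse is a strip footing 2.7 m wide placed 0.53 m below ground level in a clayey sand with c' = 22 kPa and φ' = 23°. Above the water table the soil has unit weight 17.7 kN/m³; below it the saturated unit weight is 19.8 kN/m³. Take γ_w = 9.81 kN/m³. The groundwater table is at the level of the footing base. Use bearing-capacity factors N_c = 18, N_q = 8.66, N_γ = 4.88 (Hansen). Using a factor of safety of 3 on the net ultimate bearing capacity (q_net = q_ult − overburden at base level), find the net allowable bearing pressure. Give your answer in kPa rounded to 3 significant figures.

q_all(net) ≈ 178 kPa

Effective surcharge at the founding depth q = γ·D_f = 17.7 × 0.53 = 9.381 kPa.
The water table coincides with the base, so in the self-weight term γ → γ' = 9.99 kN/m³.
q_ult = c·N_c + q·N_q + 0.5·γ·B·N_γ
     = 22 × 18 + 9.381 × 8.66 + 0.5 × 9.99 × 2.7 × 4.88
     = 396 + 81.239 + 65.814 = 543.05 kPa.
q_net = 543.05 − 9.381 = 533.67 kPa.
q_all(net) = 533.67 / 3 = 177.89 kPa.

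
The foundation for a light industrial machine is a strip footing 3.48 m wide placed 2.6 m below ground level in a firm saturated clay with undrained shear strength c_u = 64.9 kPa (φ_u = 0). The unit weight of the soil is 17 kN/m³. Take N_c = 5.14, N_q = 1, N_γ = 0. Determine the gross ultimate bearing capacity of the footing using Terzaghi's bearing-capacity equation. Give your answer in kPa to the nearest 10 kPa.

Overburden at base level: q = 17 × 2.6 = 44.2 kPa.
Cohesion term c·N_c = 64.9 × 5.14 = 333.59 kPa; surcharge term q·N_q = 44.2 × 1 = 44.2 kPa.
q_ult = 333.59 + 44.2 = 377.79 kPa.

q_ult ≈ 380 kPa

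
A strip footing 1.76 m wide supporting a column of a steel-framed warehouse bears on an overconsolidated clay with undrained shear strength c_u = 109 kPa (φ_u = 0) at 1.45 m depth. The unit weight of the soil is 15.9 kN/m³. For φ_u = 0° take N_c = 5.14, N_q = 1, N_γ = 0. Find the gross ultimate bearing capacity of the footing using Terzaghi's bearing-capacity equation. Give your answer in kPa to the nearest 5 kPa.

q = γ·D_f = 15.9 × 1.45 = 23.055 kPa.
c·N_c = 109 × 5.14 = 560.26 kPa
q·N_q = 23.055 × 1 = 23.055 kPa
q_ult = 560.26 + 23.055 = 583.31 kPa.

q_ult ≈ 585 kPa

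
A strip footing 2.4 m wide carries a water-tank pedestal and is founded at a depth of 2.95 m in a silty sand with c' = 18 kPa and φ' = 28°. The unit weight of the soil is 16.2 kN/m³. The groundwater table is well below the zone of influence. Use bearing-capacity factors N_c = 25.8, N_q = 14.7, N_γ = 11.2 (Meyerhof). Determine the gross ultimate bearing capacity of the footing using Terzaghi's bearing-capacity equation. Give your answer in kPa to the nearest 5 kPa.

q_ult ≈ 1385 kPa

q = γ·D_f = 16.2 × 2.95 = 47.79 kPa.
c·N_c = 18 × 25.8 = 464.4 kPa
q·N_q = 47.79 × 14.7 = 702.51 kPa
0.5·γ·B·N_γ = 0.5 × 16.2 × 2.4 × 11.2 = 217.73 kPa
q_ult = 464.4 + 702.51 + 217.73 = 1384.6 kPa.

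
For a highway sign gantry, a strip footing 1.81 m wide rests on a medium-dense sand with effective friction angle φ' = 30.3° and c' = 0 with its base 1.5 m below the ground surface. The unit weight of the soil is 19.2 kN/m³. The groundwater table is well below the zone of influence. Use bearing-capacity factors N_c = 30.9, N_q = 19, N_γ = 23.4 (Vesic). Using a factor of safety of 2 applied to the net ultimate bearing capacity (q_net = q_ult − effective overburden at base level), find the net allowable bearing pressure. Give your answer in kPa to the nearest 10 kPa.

q_all(net) ≈ 460 kPa

q = γ·D_f = 19.2 × 1.5 = 28.8 kPa.
q·N_q = 28.8 × 19 = 547.2 kPa
0.5·γ·B·N_γ = 0.5 × 19.2 × 1.81 × 23.4 = 406.6 kPa
q_ult = 547.2 + 406.6 = 953.8 kPa.
Net ultimate: q_net = 953.8 − 28.8 = 925 kPa.
q_all(net) = 925 / 2 = 462.5 kPa.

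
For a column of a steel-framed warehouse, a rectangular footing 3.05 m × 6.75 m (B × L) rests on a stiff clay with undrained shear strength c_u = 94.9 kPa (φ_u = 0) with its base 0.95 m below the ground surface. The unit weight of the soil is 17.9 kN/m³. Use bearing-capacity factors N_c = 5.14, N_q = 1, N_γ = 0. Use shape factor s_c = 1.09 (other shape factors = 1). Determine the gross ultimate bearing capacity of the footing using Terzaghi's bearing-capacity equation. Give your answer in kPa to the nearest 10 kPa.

q_ult ≈ 550 kPa

Overburden at base level: q = 17.9 × 0.95 = 17.005 kPa.
Cohesion term c·N_c·s_c = 94.9 × 5.14 × 1.09 = 531.69 kPa; surcharge term q·N_q = 17.005 × 1 = 17.005 kPa.
q_ult = 531.69 + 17.005 = 548.69 kPa.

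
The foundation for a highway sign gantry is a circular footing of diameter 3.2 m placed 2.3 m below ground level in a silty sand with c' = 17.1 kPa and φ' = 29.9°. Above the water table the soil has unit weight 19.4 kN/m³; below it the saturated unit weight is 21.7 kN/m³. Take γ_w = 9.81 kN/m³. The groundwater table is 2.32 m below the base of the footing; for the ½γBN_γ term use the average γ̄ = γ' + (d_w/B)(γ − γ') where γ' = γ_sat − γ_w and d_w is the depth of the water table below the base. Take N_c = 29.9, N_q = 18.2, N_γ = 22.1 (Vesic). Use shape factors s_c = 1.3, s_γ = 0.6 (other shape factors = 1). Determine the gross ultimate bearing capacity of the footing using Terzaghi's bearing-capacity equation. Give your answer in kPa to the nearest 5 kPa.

Overburden at base level: q = 19.4 × 2.3 = 44.62 kPa.
The water table is 2.32 m below the base (< B = 3.2 m), so the ½γBN_γ term uses γ̄ = γ' + (d_w/B)(γ − γ') = 11.89 + (2.32/3.2)(19.4 − 11.89) = 17.335 kN/m³.
Cohesion term c·N_c·s_c = 17.1 × 29.9 × 1.3 = 664.68 kPa; surcharge term q·N_q = 44.62 × 18.2 = 812.08 kPa; self-weight term 0.5·γ·B·N_γ·s_γ = 0.5 × 17.335 × 3.2 × 22.1 × 0.6 = 367.77 kPa.
q_ult = 664.68 + 812.08 + 367.77 = 1844.5 kPa.

q_ult ≈ 1845 kPa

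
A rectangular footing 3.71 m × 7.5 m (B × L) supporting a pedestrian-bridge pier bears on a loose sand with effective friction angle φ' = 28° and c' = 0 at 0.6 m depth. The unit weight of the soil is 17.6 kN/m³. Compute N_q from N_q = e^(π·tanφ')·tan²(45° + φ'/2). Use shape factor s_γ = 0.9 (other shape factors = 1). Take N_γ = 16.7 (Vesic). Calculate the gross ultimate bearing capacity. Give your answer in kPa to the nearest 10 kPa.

tan28° = 0.5317, so N_q = e^(π×0.5317)·tan²(59°) = 5.314 × 2.77 = 14.72.
q = γ·D_f = 17.6 × 0.6 = 10.56 kPa.
q·N_q = 10.56 × 14.72 = 155.44 kPa
0.5·γ·B·N_γ·s_γ = 0.5 × 17.6 × 3.71 × 16.7 × 0.9 = 490.7 kPa
q_ult = 155.44 + 490.7 = 646.14 kPa.

q_ult ≈ 650 kPa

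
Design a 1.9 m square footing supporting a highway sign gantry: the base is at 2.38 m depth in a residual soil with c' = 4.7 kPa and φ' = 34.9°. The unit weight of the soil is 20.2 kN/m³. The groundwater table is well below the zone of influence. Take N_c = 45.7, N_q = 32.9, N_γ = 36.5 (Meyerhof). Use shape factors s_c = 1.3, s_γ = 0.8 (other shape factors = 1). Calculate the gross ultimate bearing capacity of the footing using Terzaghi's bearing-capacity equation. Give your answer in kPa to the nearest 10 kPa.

q = γ·D_f = 20.2 × 2.38 = 48.076 kPa.
c·N_c·s_c = 4.7 × 45.7 × 1.3 = 279.23 kPa
q·N_q = 48.076 × 32.9 = 1581.7 kPa
0.5·γ·B·N_γ·s_γ = 0.5 × 20.2 × 1.9 × 36.5 × 0.8 = 560.35 kPa
q_ult = 279.23 + 1581.7 + 560.35 = 2421.3 kPa.

q_ult ≈ 2420 kPa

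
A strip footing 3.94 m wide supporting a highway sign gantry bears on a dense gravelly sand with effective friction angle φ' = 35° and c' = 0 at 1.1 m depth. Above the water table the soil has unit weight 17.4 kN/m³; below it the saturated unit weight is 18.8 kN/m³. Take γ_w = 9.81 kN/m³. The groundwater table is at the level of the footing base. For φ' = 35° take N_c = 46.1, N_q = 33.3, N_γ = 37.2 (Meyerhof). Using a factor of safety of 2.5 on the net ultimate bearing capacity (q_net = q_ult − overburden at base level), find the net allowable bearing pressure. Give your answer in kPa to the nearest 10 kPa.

q_all(net) ≈ 510 kPa

q = γ·D_f = 17.4 × 1.1 = 19.14 kPa.
For the ½γBN_γ term take γ' = 18.8 − 9.81 = 8.99 kN/m³ (soil below base is submerged).
q·N_q = 19.14 × 33.3 = 637.36 kPa
0.5·γ·B·N_γ = 0.5 × 8.99 × 3.94 × 37.2 = 658.82 kPa
q_ult = 637.36 + 658.82 = 1296.2 kPa.
q_net = 1296.2 − 19.14 = 1277 kPa.
q_all(net) = 1277 / 2.5 = 510.82 kPa.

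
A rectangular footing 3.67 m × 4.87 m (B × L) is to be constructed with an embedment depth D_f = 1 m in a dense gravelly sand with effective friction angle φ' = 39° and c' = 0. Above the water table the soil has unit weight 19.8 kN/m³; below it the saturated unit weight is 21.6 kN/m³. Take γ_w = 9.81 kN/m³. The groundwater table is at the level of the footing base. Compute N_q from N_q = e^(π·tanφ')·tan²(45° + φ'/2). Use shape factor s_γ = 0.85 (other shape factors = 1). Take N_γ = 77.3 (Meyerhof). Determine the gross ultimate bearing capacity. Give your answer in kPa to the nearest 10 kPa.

q_ult ≈ 2530 kPa

tan39° = 0.8098, so N_q = e^(π×0.8098)·tan²(64.5°) = 12.731 × 4.395 = 55.96.
Overburden at base level: q = 19.8 × 1 = 19.8 kPa.
Below the base the soil is submerged, so the ½γBN_γ term uses γ' = 21.6 − 9.81 = 11.79 kN/m³.
Surcharge term q·N_q = 19.8 × 55.957 = 1108 kPa; self-weight term 0.5·γ·B·N_γ·s_γ = 0.5 × 11.79 × 3.67 × 77.3 × 0.85 = 1421.5 kPa.
q_ult = 1108 + 1421.5 = 2529.5 kPa.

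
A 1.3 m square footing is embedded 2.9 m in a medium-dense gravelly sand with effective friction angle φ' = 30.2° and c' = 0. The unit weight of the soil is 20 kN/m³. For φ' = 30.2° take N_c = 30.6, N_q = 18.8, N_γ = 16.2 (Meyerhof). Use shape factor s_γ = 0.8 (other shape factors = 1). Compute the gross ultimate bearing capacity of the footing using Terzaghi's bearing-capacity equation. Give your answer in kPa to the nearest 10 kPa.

q_ult ≈ 1260 kPa

Effective surcharge at the founding depth q = γ·D_f = 20 × 2.9 = 58 kPa.
q_ult = q·N_q + 0.5·γ·B·N_γ·s_γ
     = 58 × 18.8 + 0.5 × 20 × 1.3 × 16.2 × 0.8
     = 1090.4 + 168.48 = 1258.9 kPa.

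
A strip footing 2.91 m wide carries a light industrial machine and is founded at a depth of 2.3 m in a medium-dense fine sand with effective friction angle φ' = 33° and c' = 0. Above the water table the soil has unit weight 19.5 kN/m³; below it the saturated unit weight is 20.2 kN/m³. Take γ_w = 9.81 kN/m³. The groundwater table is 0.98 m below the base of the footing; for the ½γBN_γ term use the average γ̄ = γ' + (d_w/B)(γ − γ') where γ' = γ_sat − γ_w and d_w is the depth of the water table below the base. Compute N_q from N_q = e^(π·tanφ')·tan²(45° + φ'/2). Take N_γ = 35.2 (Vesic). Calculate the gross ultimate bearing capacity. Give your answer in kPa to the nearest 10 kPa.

q_ult ≈ 1860 kPa

tan33° = 0.6494, so N_q = e^(π×0.6494)·tan²(61.5°) = 7.692 × 3.392 = 26.09.
q = γ·D_f = 19.5 × 2.3 = 44.85 kPa.
γ' = 10.39 kN/m³; averaging over the depth B below the base, γ̄ = γ' + (d_w/B)(γ − γ') = 13.458 kN/m³.
q·N_q = 44.85 × 26.092 = 1170.2 kPa
0.5·γ·B·N_γ = 0.5 × 13.458 × 2.91 × 35.2 = 689.26 kPa
q_ult = 1170.2 + 689.26 = 1859.5 kPa.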